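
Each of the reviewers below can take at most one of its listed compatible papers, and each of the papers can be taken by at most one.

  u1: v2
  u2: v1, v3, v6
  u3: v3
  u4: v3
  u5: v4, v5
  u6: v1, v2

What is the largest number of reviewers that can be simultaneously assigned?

Unit-capacity flow: source→left, listed edges, right→sink; max matching = max flow.
Augmenting path u1→v2 (+1); matched 1.
Augmenting path u2→v1 (+1); matched 2.
Augmenting path u3→v3 (+1); matched 3.
Augmenting path u5→v4 (+1); matched 4.
Augmenting path u6→v1→u2→v6 (+1); matched 5.
No augmenting path remains; maximum matching = 5.
König certificate: {u1, u2, u5, u6, v3} is a vertex cover of size 5 (every listed pair touches it), so no matching can be larger.

5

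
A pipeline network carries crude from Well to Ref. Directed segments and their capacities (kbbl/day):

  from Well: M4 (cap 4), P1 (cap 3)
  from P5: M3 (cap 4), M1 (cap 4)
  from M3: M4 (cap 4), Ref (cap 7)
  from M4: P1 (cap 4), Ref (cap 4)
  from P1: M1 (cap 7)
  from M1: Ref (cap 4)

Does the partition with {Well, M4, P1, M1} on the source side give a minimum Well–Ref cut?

Given cut capacity: 4 + 4 = 8.
Augment Well→M4→Ref: bottleneck 4, flow now 4.
Augment Well→P1→M1→Ref: bottleneck 3, flow now 7.
No augmenting path remains; maximum flow = 7.
In the residual graph, reachable from Well: {Well}.
Min-cut edges: Well→M4 (4), Well→P1 (3); capacity 4 + 3 = 7.
Cut capacity 8 exceeds the max flow 7, so it is not minimum.

No — its capacity is 8, but the minimum cut has capacity 7.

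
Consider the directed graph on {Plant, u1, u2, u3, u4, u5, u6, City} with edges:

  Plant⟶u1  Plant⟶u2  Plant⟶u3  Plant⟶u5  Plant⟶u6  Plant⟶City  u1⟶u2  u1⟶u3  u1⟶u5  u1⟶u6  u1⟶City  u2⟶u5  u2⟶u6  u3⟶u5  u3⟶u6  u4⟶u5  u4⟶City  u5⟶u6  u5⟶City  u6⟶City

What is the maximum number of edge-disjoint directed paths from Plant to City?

4

Assign every edge capacity 1; by Menger, the answer equals the max flow.
Path Plant→City (+1); total 1.
Path Plant→u1→City (+1); total 2.
Path Plant→u5→City (+1); total 3.
Path Plant→u6→City (+1); total 4.
No residual Plant→City path; max flow = 4.
Certifying cut of size 4: {Plant→City, Plant→u1, u5→City, u6→City}.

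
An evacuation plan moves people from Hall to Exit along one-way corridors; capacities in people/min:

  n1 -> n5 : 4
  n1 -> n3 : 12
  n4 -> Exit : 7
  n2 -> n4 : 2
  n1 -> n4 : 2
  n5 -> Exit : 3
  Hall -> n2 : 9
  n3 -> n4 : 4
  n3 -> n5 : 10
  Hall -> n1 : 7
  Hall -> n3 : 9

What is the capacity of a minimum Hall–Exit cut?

Augment Hall→n1→n4→Exit: bottleneck 2, flow now 2.
Augment Hall→n1→n5→Exit: bottleneck 3, flow now 5.
Augment Hall→n2→n4→Exit: bottleneck 2, flow now 7.
Augment Hall→n3→n4→Exit: bottleneck 3, flow now 10.
No augmenting path remains; maximum flow = 10.
By max-flow min-cut, the minimum cut capacity equals the max flow.
In the residual graph, reachable from Hall: {Hall, n1, n2, n3, n4, n5}.
Min-cut edges: n4→Exit (7), n5→Exit (3); capacity 7 + 3 = 10.

10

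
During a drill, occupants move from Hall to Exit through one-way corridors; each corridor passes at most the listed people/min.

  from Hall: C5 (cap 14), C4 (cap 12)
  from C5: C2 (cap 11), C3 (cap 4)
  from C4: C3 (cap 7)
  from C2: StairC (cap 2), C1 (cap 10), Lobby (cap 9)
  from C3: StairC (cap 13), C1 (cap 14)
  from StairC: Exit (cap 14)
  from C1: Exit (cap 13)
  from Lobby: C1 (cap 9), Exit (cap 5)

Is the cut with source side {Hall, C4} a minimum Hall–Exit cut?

Yes — it is a minimum cut (capacity 21).

Given cut capacity: 14 + 7 = 21.
Augment Hall→C5→C2→StairC→Exit: bottleneck 2, flow now 2.
Augment Hall→C5→C2→C1→Exit: bottleneck 9, flow now 11.
Augment Hall→C5→C3→StairC→Exit: bottleneck 3, flow now 14.
Augment Hall→C4→C3→StairC→Exit: bottleneck 7, flow now 21.
No augmenting path remains; maximum flow = 21.
Cut capacity 21 equals the max flow, so it is a minimum cut.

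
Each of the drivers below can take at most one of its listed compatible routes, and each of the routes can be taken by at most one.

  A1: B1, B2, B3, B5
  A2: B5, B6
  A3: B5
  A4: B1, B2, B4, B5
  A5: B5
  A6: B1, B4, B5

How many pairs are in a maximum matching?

5

Unit-capacity flow: source→left, listed edges, right→sink; max matching = max flow.
Augmenting path A1→B1 (+1); matched 1.
Augmenting path A2→B5 (+1); matched 2.
Augmenting path A4→B2 (+1); matched 3.
Augmenting path A6→B4 (+1); matched 4.
Augmenting path A3→B5→A2→B6 (+1); matched 5.
No augmenting path remains; maximum matching = 5.
König certificate: {A1, A2, A4, A6, B5} is a vertex cover of size 5 (every listed pair touches it), so no matching can be larger.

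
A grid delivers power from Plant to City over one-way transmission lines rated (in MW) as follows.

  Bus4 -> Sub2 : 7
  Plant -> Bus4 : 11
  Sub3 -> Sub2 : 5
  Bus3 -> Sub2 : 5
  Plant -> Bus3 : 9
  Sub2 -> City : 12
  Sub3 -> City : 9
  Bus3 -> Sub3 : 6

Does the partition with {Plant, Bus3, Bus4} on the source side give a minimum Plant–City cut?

No — its capacity is 18, but the minimum cut has capacity 16.

Given cut capacity: 5 + 6 + 7 = 18.
Augment Plant→Bus3→Sub2→City: bottleneck 5, flow now 5.
Augment Plant→Bus3→Sub3→City: bottleneck 4, flow now 9.
Augment Plant→Bus4→Sub2→City: bottleneck 7, flow now 16.
No augmenting path remains; maximum flow = 16.
In the residual graph, reachable from Plant: {Plant, Bus4}.
Min-cut edges: Plant→Bus3 (9), Bus4→Sub2 (7); capacity 9 + 7 = 16.
Cut capacity 18 exceeds the max flow 16, so it is not minimum.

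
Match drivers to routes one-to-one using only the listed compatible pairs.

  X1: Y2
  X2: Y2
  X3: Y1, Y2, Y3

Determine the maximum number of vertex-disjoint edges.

2

Unit-capacity flow: source→left, listed edges, right→sink; max matching = max flow.
Augmenting path X1→Y2 (+1); matched 1.
Augmenting path X3→Y1 (+1); matched 2.
No augmenting path remains; maximum matching = 2.
König certificate: {X3, Y2} is a vertex cover of size 2 (every listed pair touches it), so no matching can be larger.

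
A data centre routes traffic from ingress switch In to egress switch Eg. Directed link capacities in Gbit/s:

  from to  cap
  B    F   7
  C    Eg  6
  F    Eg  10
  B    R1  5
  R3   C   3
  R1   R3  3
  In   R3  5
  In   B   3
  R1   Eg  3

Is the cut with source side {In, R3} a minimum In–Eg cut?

Yes — it is a minimum cut (capacity 6).

Given cut capacity: 3 + 3 = 6.
Augment In→R3→C→Eg: bottleneck 3, flow now 3.
Augment In→B→R1→Eg: bottleneck 3, flow now 6.
No augmenting path remains; maximum flow = 6.
Cut capacity 6 equals the max flow, so it is a minimum cut.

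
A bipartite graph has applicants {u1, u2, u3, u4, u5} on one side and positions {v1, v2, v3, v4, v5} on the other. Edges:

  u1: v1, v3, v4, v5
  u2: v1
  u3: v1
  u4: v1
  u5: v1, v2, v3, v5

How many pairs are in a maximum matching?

Unit-capacity flow: source→left, listed edges, right→sink; max matching = max flow.
Augmenting path u1→v1 (+1); matched 1.
Augmenting path u5→v2 (+1); matched 2.
Augmenting path u2→v1→u1→v3 (+1); matched 3.
No augmenting path remains; maximum matching = 3.
König certificate: {u1, u5, v1} is a vertex cover of size 3 (every listed pair touches it), so no matching can be larger.

3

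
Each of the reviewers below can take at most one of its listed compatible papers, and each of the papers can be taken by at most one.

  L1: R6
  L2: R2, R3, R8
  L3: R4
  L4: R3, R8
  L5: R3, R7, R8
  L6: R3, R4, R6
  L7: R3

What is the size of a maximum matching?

6

Unit-capacity flow: source→left, listed edges, right→sink; max matching = max flow.
Augmenting path L1→R6 (+1); matched 1.
Augmenting path L2→R2 (+1); matched 2.
Augmenting path L3→R4 (+1); matched 3.
Augmenting path L4→R3 (+1); matched 4.
Augmenting path L5→R7 (+1); matched 5.
Augmenting path L6→R3→L4→R8 (+1); matched 6.
No augmenting path remains; maximum matching = 6.
König certificate: {L2, L4, L5, R3, R4, R6} is a vertex cover of size 6 (every listed pair touches it), so no matching can be larger.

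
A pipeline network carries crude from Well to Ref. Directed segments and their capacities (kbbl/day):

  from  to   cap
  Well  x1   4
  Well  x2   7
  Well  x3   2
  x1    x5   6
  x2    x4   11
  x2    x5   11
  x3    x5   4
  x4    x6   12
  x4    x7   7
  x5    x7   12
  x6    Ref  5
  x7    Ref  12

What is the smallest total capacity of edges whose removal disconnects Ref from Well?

13

Augment Well→x1→x5→x7→Ref: bottleneck 4, flow now 4.
Augment Well→x2→x4→x6→Ref: bottleneck 5, flow now 9.
Augment Well→x2→x4→x7→Ref: bottleneck 2, flow now 11.
Augment Well→x3→x5→x7→Ref: bottleneck 2, flow now 13.
No augmenting path remains; maximum flow = 13.
By max-flow min-cut, the minimum cut capacity equals the max flow.
In the residual graph, reachable from Well: {Well}.
Min-cut edges: Well→x1 (4), Well→x2 (7), Well→x3 (2); capacity 4 + 7 + 2 = 13.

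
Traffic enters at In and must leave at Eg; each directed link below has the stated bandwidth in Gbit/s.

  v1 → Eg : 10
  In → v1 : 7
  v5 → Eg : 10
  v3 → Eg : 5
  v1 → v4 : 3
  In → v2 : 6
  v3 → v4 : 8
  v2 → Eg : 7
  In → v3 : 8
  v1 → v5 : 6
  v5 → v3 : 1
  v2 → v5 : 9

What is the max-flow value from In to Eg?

18

Augment In→v1→Eg: bottleneck 7, flow now 7.
Augment In→v2→Eg: bottleneck 6, flow now 13.
Augment In→v3→Eg: bottleneck 5, flow now 18.
No augmenting path remains; maximum flow = 18.
In the residual graph, reachable from In: {In, v3, v4}.
Min-cut edges: In→v1 (7), In→v2 (6), v3→Eg (5); capacity 7 + 6 + 5 = 18.
This cut is saturated, so no flow can exceed 18.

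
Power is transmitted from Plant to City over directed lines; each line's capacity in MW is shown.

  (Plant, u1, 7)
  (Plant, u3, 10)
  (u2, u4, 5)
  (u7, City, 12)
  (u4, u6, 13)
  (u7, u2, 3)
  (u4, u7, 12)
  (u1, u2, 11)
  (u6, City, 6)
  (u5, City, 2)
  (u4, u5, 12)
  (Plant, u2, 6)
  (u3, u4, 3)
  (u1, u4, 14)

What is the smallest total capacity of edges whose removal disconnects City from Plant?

Augment Plant→u1→u4→u5→City: bottleneck 2, flow now 2.
Augment Plant→u1→u4→u6→City: bottleneck 5, flow now 7.
Augment Plant→u2→u4→u6→City: bottleneck 1, flow now 8.
Augment Plant→u2→u4→u7→City: bottleneck 4, flow now 12.
Augment Plant→u3→u4→u7→City: bottleneck 3, flow now 15.
No augmenting path remains; maximum flow = 15.
By max-flow min-cut, the minimum cut capacity equals the max flow.
In the residual graph, reachable from Plant: {Plant, u2, u3}.
Min-cut edges: Plant→u1 (7), u2→u4 (5), u3→u4 (3); capacity 7 + 5 + 3 = 15.

15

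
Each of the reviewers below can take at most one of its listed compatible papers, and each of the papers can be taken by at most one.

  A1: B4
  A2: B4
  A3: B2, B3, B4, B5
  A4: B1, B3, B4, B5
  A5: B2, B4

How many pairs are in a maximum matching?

4

Unit-capacity flow: source→left, listed edges, right→sink; max matching = max flow.
Augmenting path A1→B4 (+1); matched 1.
Augmenting path A3→B2 (+1); matched 2.
Augmenting path A4→B1 (+1); matched 3.
Augmenting path A5→B2→A3→B3 (+1); matched 4.
No augmenting path remains; maximum matching = 4.
König certificate: {A3, A4, A5, B4} is a vertex cover of size 4 (every listed pair touches it), so no matching can be larger.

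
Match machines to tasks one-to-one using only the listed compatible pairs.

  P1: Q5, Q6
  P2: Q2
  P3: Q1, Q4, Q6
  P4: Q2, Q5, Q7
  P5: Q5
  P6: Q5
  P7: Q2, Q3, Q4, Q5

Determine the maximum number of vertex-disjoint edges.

Unit-capacity flow: source→left, listed edges, right→sink; max matching = max flow.
Augmenting path P1→Q5 (+1); matched 1.
Augmenting path P2→Q2 (+1); matched 2.
Augmenting path P3→Q1 (+1); matched 3.
Augmenting path P4→Q7 (+1); matched 4.
Augmenting path P7→Q3 (+1); matched 5.
Augmenting path P5→Q5→P1→Q6 (+1); matched 6.
No augmenting path remains; maximum matching = 6.
König certificate: {P1, P2, P3, P4, P7, Q5} is a vertex cover of size 6 (every listed pair touches it), so no matching can be larger.

6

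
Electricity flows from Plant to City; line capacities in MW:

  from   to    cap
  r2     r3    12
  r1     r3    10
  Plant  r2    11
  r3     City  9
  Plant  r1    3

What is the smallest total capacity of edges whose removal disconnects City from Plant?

9

Augment Plant→r1→r3→City: bottleneck 3, flow now 3.
Augment Plant→r2→r3→City: bottleneck 6, flow now 9.
No augmenting path remains; maximum flow = 9.
By max-flow min-cut, the minimum cut capacity equals the max flow.
In the residual graph, reachable from Plant: {Plant, r1, r2, r3}.
Min-cut edges: r3→City (9); capacity 9 = 9.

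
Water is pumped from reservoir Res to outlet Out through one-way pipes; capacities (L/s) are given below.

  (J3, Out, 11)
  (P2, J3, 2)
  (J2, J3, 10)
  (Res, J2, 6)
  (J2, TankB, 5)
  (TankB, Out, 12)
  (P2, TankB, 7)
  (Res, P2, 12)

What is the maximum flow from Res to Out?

Augment Res→J2→TankB→Out: bottleneck 5, flow now 5.
Augment Res→J2→J3→Out: bottleneck 1, flow now 6.
Augment Res→P2→TankB→Out: bottleneck 7, flow now 13.
Augment Res→P2→J3→Out: bottleneck 2, flow now 15.
No augmenting path remains; maximum flow = 15.
In the residual graph, reachable from Res: {Res, P2}.
Min-cut edges: Res→J2 (6), P2→TankB (7), P2→J3 (2); capacity 6 + 7 + 2 = 15.
This cut is saturated, so no flow can exceed 15.

15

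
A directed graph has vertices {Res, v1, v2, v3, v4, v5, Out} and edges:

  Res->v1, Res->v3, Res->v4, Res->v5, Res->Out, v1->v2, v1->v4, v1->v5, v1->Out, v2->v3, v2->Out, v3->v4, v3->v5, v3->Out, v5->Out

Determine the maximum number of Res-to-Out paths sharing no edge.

4

Assign every edge capacity 1; by Menger, the answer equals the max flow.
Path Res→Out (+1); total 1.
Path Res→v1→Out (+1); total 2.
Path Res→v3→Out (+1); total 3.
Path Res→v5→Out (+1); total 4.
No residual Res→Out path; max flow = 4.
Certifying cut of size 4: {Res→Out, Res→v1, Res→v3, Res→v5}.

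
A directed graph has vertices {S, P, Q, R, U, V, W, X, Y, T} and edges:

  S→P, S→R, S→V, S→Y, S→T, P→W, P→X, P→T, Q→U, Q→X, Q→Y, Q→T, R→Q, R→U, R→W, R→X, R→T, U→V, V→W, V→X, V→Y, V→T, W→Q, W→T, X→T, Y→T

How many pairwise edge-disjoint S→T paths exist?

Assign every edge capacity 1; by Menger, the answer equals the max flow.
Path S→T (+1); total 1.
Path S→P→T (+1); total 2.
Path S→R→T (+1); total 3.
Path S→V→T (+1); total 4.
Path S→Y→T (+1); total 5.
No residual S→T path; max flow = 5.
Certifying cut of size 5: {S→P, S→R, S→T, S→V, S→Y}.

5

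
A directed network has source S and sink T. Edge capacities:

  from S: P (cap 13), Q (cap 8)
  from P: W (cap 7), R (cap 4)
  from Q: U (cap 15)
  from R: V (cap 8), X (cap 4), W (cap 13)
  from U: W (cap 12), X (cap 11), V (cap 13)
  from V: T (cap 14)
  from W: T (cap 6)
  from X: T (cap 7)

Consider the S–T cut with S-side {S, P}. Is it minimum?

No — its capacity is 19, but the minimum cut has capacity 18.

Given cut capacity: 8 + 4 + 7 = 19.
Augment S→P→W→T: bottleneck 6, flow now 6.
Augment S→P→R→V→T: bottleneck 4, flow now 10.
Augment S→Q→U→V→T: bottleneck 8, flow now 18.
No augmenting path remains; maximum flow = 18.
In the residual graph, reachable from S: {S, P, W}.
Min-cut edges: S→Q (8), P→R (4), W→T (6); capacity 8 + 4 + 6 = 18.
Cut capacity 19 exceeds the max flow 18, so it is not minimum.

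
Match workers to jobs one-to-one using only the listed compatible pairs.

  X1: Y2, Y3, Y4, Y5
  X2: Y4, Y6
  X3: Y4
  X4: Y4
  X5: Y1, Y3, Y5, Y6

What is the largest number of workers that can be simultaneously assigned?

Unit-capacity flow: source→left, listed edges, right→sink; max matching = max flow.
Augmenting path X1→Y2 (+1); matched 1.
Augmenting path X2→Y4 (+1); matched 2.
Augmenting path X5→Y1 (+1); matched 3.
Augmenting path X3→Y4→X2→Y6 (+1); matched 4.
No augmenting path remains; maximum matching = 4.
König certificate: {X1, X2, X5, Y4} is a vertex cover of size 4 (every listed pair touches it), so no matching can be larger.

4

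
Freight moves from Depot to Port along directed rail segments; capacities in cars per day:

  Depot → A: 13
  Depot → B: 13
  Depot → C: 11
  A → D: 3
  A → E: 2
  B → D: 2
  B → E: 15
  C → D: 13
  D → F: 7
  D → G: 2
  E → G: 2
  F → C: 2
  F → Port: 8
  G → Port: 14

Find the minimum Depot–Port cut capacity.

Augment Depot→A→D→F→Port: bottleneck 3, flow now 3.
Augment Depot→A→E→G→Port: bottleneck 2, flow now 5.
Augment Depot→B→D→F→Port: bottleneck 2, flow now 7.
Augment Depot→C→D→F→Port: bottleneck 2, flow now 9.
Augment Depot→C→D→G→Port: bottleneck 2, flow now 11.
No augmenting path remains; maximum flow = 11.
By max-flow min-cut, the minimum cut capacity equals the max flow.
In the residual graph, reachable from Depot: {Depot, A, B, C, D, E}.
Min-cut edges: D→F (7), D→G (2), E→G (2); capacity 7 + 2 + 2 = 11.

11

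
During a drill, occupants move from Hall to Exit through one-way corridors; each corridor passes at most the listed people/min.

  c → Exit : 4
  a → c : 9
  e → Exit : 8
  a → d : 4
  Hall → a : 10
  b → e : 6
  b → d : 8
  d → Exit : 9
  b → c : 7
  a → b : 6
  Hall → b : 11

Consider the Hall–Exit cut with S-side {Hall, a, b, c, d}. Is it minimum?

Yes — it is a minimum cut (capacity 19).

Given cut capacity: 6 + 4 + 9 = 19.
Augment Hall→a→c→Exit: bottleneck 4, flow now 4.
Augment Hall→a→d→Exit: bottleneck 4, flow now 8.
Augment Hall→b→d→Exit: bottleneck 5, flow now 13.
Augment Hall→b→e→Exit: bottleneck 6, flow now 19.
No augmenting path remains; maximum flow = 19.
Cut capacity 19 equals the max flow, so it is a minimum cut.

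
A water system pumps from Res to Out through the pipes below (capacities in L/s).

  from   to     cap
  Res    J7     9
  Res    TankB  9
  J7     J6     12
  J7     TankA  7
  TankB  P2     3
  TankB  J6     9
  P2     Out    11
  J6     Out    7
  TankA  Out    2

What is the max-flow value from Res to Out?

Augment Res→J7→J6→Out: bottleneck 7, flow now 7.
Augment Res→J7→TankA→Out: bottleneck 2, flow now 9.
Augment Res→TankB→P2→Out: bottleneck 3, flow now 12.
No augmenting path remains; maximum flow = 12.
In the residual graph, reachable from Res: {Res, J7, TankB, J6, TankA}.
Min-cut edges: TankB→P2 (3), J6→Out (7), TankA→Out (2); capacity 3 + 7 + 2 = 12.
This cut is saturated, so no flow can exceed 12.

12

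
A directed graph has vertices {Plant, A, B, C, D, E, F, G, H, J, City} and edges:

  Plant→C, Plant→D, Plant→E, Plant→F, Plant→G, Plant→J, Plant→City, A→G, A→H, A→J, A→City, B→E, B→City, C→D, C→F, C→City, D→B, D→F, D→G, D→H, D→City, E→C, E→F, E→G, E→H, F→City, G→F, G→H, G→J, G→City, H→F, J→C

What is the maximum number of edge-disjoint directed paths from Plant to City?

Assign every edge capacity 1; by Menger, the answer equals the max flow.
Path Plant→City (+1); total 1.
Path Plant→C→City (+1); total 2.
Path Plant→D→City (+1); total 3.
Path Plant→F→City (+1); total 4.
Path Plant→G→City (+1); total 5.
Path Plant→E→C→D→B→City (+1); total 6.
No residual Plant→City path; max flow = 6.
Certifying cut of size 6: {C→City, C→D, F→City, G→City, Plant→City, Plant→D}.

6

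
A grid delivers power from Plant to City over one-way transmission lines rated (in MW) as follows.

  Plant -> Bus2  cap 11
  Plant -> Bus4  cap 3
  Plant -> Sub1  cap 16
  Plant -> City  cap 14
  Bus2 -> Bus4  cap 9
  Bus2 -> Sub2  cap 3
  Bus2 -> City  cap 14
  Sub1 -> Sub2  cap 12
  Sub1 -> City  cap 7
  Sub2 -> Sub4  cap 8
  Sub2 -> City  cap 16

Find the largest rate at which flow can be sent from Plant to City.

41

Augment Plant→City: bottleneck 14, flow now 14.
Augment Plant→Bus2→City: bottleneck 11, flow now 25.
Augment Plant→Sub1→City: bottleneck 7, flow now 32.
Augment Plant→Sub1→Sub2→City: bottleneck 9, flow now 41.
No augmenting path remains; maximum flow = 41.
In the residual graph, reachable from Plant: {Plant, Bus4}.
Min-cut edges: Plant→Bus2 (11), Plant→Sub1 (16), Plant→City (14); capacity 11 + 16 + 14 = 41.
This cut is saturated, so no flow can exceed 41.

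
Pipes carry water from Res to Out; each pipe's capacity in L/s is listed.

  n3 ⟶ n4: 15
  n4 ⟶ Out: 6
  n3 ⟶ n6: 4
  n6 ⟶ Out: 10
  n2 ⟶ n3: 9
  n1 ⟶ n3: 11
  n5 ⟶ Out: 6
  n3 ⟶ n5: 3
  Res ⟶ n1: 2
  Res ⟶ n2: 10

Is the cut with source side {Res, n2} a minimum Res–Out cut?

Yes — it is a minimum cut (capacity 11).

Given cut capacity: 2 + 9 = 11.
Augment Res→n1→n3→n4→Out: bottleneck 2, flow now 2.
Augment Res→n2→n3→n4→Out: bottleneck 4, flow now 6.
Augment Res→n2→n3→n5→Out: bottleneck 3, flow now 9.
Augment Res→n2→n3→n6→Out: bottleneck 2, flow now 11.
No augmenting path remains; maximum flow = 11.
Cut capacity 11 equals the max flow, so it is a minimum cut.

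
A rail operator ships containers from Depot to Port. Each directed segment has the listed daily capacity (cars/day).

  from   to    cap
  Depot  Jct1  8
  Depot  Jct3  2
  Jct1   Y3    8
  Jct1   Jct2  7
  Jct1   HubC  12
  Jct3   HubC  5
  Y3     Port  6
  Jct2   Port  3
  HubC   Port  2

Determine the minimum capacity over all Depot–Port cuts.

Augment Depot→Jct1→Y3→Port: bottleneck 6, flow now 6.
Augment Depot→Jct1→Jct2→Port: bottleneck 2, flow now 8.
Augment Depot→Jct3→HubC→Port: bottleneck 2, flow now 10.
No augmenting path remains; maximum flow = 10.
By max-flow min-cut, the minimum cut capacity equals the max flow.
In the residual graph, reachable from Depot: {Depot}.
Min-cut edges: Depot→Jct1 (8), Depot→Jct3 (2); capacity 8 + 2 = 10.

10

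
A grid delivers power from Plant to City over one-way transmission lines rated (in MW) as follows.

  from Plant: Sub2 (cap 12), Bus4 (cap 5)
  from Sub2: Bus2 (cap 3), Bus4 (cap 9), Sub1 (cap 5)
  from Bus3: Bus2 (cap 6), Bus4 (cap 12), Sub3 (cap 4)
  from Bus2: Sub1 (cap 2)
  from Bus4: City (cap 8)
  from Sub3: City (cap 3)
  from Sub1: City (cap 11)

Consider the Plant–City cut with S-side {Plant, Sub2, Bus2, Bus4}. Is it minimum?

Given cut capacity: 5 + 2 + 8 = 15.
Augment Plant→Bus4→City: bottleneck 5, flow now 5.
Augment Plant→Sub2→Bus4→City: bottleneck 3, flow now 8.
Augment Plant→Sub2→Sub1→City: bottleneck 5, flow now 13.
Augment Plant→Sub2→Bus2→Sub1→City: bottleneck 2, flow now 15.
No augmenting path remains; maximum flow = 15.
Cut capacity 15 equals the max flow, so it is a minimum cut.

Yes — it is a minimum cut (capacity 15).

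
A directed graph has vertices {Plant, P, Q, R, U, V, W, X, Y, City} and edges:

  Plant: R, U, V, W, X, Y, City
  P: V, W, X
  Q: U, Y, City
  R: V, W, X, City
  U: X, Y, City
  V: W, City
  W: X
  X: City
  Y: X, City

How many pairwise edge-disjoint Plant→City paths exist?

Assign every edge capacity 1; by Menger, the answer equals the max flow.
Path Plant→City (+1); total 1.
Path Plant→R→City (+1); total 2.
Path Plant→U→City (+1); total 3.
Path Plant→V→City (+1); total 4.
Path Plant→X→City (+1); total 5.
Path Plant→Y→City (+1); total 6.
No residual Plant→City path; max flow = 6.
Certifying cut of size 6: {Plant→City, Plant→R, Plant→U, Plant→V, Plant→Y, X→City}.

6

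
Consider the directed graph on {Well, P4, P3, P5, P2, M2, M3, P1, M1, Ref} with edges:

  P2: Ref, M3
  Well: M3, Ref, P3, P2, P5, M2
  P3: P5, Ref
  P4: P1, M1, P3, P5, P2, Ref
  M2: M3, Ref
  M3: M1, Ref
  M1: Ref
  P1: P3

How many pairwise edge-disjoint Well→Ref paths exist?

Assign every edge capacity 1; by Menger, the answer equals the max flow.
Path Well→Ref (+1); total 1.
Path Well→P3→Ref (+1); total 2.
Path Well→P2→Ref (+1); total 3.
Path Well→M2→Ref (+1); total 4.
Path Well→M3→Ref (+1); total 5.
No residual Well→Ref path; max flow = 5.
Certifying cut of size 5: {Well→M2, Well→M3, Well→P2, Well→P3, Well→Ref}.

5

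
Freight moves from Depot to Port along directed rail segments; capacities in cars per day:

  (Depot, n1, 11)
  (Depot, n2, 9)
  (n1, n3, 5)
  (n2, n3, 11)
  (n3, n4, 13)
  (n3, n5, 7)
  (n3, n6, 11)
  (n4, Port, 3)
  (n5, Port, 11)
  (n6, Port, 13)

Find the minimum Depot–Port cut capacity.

Augment Depot→n1→n3→n4→Port: bottleneck 3, flow now 3.
Augment Depot→n1→n3→n5→Port: bottleneck 2, flow now 5.
Augment Depot→n2→n3→n5→Port: bottleneck 5, flow now 10.
Augment Depot→n2→n3→n6→Port: bottleneck 4, flow now 14.
No augmenting path remains; maximum flow = 14.
By max-flow min-cut, the minimum cut capacity equals the max flow.
In the residual graph, reachable from Depot: {Depot, n1}.
Min-cut edges: Depot→n2 (9), n1→n3 (5); capacity 9 + 5 = 14.

14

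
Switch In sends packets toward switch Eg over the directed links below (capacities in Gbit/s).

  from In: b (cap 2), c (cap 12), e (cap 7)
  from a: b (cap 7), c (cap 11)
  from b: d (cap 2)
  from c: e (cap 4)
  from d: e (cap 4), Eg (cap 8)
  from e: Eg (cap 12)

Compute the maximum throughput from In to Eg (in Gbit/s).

Augment In→e→Eg: bottleneck 7, flow now 7.
Augment In→b→d→Eg: bottleneck 2, flow now 9.
Augment In→c→e→Eg: bottleneck 4, flow now 13.
No augmenting path remains; maximum flow = 13.
In the residual graph, reachable from In: {In, c}.
Min-cut edges: In→b (2), In→e (7), c→e (4); capacity 2 + 7 + 4 = 13.
This cut is saturated, so no flow can exceed 13.

13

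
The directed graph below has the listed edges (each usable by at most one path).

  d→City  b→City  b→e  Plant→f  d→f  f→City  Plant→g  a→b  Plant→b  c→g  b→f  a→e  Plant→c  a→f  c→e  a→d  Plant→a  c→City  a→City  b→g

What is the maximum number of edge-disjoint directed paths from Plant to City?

Assign every edge capacity 1; by Menger, the answer equals the max flow.
Path Plant→a→City (+1); total 1.
Path Plant→b→City (+1); total 2.
Path Plant→c→City (+1); total 3.
Path Plant→f→City (+1); total 4.
No residual Plant→City path; max flow = 4.
Certifying cut of size 4: {Plant→a, Plant→b, Plant→c, Plant→f}.

4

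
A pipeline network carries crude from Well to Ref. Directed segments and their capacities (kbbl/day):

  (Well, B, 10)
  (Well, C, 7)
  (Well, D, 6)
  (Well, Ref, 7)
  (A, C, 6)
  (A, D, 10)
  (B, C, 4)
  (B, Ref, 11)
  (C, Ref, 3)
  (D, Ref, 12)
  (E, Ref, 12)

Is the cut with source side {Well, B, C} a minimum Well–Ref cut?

Given cut capacity: 6 + 7 + 11 + 3 = 27.
Augment Well→Ref: bottleneck 7, flow now 7.
Augment Well→B→Ref: bottleneck 10, flow now 17.
Augment Well→C→Ref: bottleneck 3, flow now 20.
Augment Well→D→Ref: bottleneck 6, flow now 26.
No augmenting path remains; maximum flow = 26.
In the residual graph, reachable from Well: {Well, C}.
Min-cut edges: Well→B (10), Well→D (6), Well→Ref (7), C→Ref (3); capacity 10 + 6 + 7 + 3 = 26.
Cut capacity 27 exceeds the max flow 26, so it is not minimum.

No — its capacity is 27, but the minimum cut has capacity 26.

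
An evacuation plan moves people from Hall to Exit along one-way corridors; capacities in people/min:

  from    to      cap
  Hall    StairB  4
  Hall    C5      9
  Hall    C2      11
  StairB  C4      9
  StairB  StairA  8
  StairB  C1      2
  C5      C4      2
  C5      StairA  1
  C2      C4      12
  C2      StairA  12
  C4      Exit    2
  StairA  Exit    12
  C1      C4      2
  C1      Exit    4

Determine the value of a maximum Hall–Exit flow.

Augment Hall→StairB→C4→Exit: bottleneck 2, flow now 2.
Augment Hall→StairB→StairA→Exit: bottleneck 2, flow now 4.
Augment Hall→C5→StairA→Exit: bottleneck 1, flow now 5.
Augment Hall→C2→StairA→Exit: bottleneck 9, flow now 14.
Augment Hall→C5→C4→StairB→C1→Exit: bottleneck 2, flow now 16. (uses reverse residual edge)
No augmenting path remains; maximum flow = 16.
In the residual graph, reachable from Hall: {Hall, StairB, C5, C2, C4, StairA}.
Min-cut edges: StairB→C1 (2), C4→Exit (2), StairA→Exit (12); capacity 2 + 2 + 12 = 16.
This cut is saturated, so no flow can exceed 16.

16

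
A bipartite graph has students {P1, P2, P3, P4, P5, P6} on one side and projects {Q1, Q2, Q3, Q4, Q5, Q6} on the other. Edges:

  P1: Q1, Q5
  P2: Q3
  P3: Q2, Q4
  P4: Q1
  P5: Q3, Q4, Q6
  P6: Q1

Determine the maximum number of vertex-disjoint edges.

5

Unit-capacity flow: source→left, listed edges, right→sink; max matching = max flow.
Augmenting path P1→Q1 (+1); matched 1.
Augmenting path P2→Q3 (+1); matched 2.
Augmenting path P3→Q2 (+1); matched 3.
Augmenting path P5→Q4 (+1); matched 4.
Augmenting path P4→Q1→P1→Q5 (+1); matched 5.
No augmenting path remains; maximum matching = 5.
König certificate: {P1, P2, P3, P5, Q1} is a vertex cover of size 5 (every listed pair touches it), so no matching can be larger.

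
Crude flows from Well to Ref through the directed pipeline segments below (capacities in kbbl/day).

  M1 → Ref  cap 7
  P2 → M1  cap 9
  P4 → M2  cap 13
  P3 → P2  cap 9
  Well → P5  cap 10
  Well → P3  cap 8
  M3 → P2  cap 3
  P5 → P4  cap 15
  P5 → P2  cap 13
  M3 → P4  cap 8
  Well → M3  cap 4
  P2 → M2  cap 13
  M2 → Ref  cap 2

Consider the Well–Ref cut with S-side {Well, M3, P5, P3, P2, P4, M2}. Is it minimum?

Given cut capacity: 9 + 2 = 11.
Augment Well→M3→P2→M2→Ref: bottleneck 2, flow now 2.
Augment Well→M3→P2→M1→Ref: bottleneck 1, flow now 3.
Augment Well→P5→P2→M1→Ref: bottleneck 6, flow now 9.
No augmenting path remains; maximum flow = 9.
In the residual graph, reachable from Well: {Well, M3, P5, P3, P2, P4, M2, M1}.
Min-cut edges: M2→Ref (2), M1→Ref (7); capacity 2 + 7 = 9.
Cut capacity 11 exceeds the max flow 9, so it is not minimum.

No — its capacity is 11, but the minimum cut has capacity 9.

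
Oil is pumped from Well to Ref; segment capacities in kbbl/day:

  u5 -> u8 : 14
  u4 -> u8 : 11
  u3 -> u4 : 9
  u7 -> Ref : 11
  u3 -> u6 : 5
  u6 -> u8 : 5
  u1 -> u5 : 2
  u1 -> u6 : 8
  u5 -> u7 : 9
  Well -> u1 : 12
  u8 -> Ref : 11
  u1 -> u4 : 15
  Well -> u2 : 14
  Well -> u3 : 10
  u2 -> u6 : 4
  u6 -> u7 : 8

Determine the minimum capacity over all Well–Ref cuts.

21

Augment Well→u1→u4→u8→Ref: bottleneck 11, flow now 11.
Augment Well→u1→u5→u7→Ref: bottleneck 1, flow now 12.
Augment Well→u2→u6→u7→Ref: bottleneck 4, flow now 16.
Augment Well→u3→u6→u7→Ref: bottleneck 4, flow now 20.
Augment Well→u3→u4→u1→u5→u7→Ref: bottleneck 1, flow now 21. (uses reverse residual edge)
No augmenting path remains; maximum flow = 21.
By max-flow min-cut, the minimum cut capacity equals the max flow.
In the residual graph, reachable from Well: {Well, u1, u2, u3, u4, u6, u8}.
Min-cut edges: u1→u5 (2), u6→u7 (8), u8→Ref (11); capacity 2 + 8 + 11 = 21.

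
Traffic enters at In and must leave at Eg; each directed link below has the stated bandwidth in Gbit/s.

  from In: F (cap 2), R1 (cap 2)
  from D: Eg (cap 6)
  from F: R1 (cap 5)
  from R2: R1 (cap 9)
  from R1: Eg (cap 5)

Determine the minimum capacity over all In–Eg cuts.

Augment In→R1→Eg: bottleneck 2, flow now 2.
Augment In→F→R1→Eg: bottleneck 2, flow now 4.
No augmenting path remains; maximum flow = 4.
By max-flow min-cut, the minimum cut capacity equals the max flow.
In the residual graph, reachable from In: {In}.
Min-cut edges: In→F (2), In→R1 (2); capacity 2 + 2 = 4.

4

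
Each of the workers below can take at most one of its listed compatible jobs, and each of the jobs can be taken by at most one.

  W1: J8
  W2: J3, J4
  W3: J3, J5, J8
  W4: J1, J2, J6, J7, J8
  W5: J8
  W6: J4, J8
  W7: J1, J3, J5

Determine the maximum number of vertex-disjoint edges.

6

Unit-capacity flow: source→left, listed edges, right→sink; max matching = max flow.
Augmenting path W1→J8 (+1); matched 1.
Augmenting path W2→J3 (+1); matched 2.
Augmenting path W3→J5 (+1); matched 3.
Augmenting path W4→J1 (+1); matched 4.
Augmenting path W6→J4 (+1); matched 5.
Augmenting path W7→J1→W4→J2 (+1); matched 6.
No augmenting path remains; maximum matching = 6.
König certificate: {W2, W3, W4, W6, W7, J8} is a vertex cover of size 6 (every listed pair touches it), so no matching can be larger.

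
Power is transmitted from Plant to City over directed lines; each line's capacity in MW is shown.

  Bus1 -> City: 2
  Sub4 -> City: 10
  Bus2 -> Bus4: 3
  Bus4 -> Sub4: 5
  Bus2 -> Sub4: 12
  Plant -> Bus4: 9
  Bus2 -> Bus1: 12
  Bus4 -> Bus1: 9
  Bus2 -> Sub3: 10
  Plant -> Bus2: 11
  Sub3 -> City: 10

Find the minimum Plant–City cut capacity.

18

Augment Plant→Bus2→Bus1→City: bottleneck 2, flow now 2.
Augment Plant→Bus2→Sub4→City: bottleneck 9, flow now 11.
Augment Plant→Bus4→Sub4→City: bottleneck 1, flow now 12.
Augment Plant→Bus4→Bus1→Bus2→Sub3→City: bottleneck 2, flow now 14. (uses reverse residual edge)
Augment Plant→Bus4→Sub4→Bus2→Sub3→City: bottleneck 4, flow now 18. (uses reverse residual edge)
No augmenting path remains; maximum flow = 18.
By max-flow min-cut, the minimum cut capacity equals the max flow.
In the residual graph, reachable from Plant: {Plant, Bus4, Bus1}.
Min-cut edges: Plant→Bus2 (11), Bus4→Sub4 (5), Bus1→City (2); capacity 11 + 5 + 2 = 18.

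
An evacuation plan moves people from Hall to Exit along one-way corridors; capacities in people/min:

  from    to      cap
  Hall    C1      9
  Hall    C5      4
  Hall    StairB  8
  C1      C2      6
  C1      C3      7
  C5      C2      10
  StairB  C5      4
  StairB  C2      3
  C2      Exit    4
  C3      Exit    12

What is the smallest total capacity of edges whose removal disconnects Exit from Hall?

Augment Hall→C1→C2→Exit: bottleneck 4, flow now 4.
Augment Hall→C1→C3→Exit: bottleneck 5, flow now 9.
Augment Hall→C5→C2→C1→C3→Exit: bottleneck 2, flow now 11. (uses reverse residual edge)
No augmenting path remains; maximum flow = 11.
By max-flow min-cut, the minimum cut capacity equals the max flow.
In the residual graph, reachable from Hall: {Hall, C1, C5, StairB, C2}.
Min-cut edges: C1→C3 (7), C2→Exit (4); capacity 7 + 4 = 11.

11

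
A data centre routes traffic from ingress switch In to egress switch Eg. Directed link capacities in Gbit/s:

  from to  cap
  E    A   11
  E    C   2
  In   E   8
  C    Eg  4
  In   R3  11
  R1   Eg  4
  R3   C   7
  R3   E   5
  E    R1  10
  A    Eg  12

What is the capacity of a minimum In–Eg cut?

Augment In→R3→C→Eg: bottleneck 4, flow now 4.
Augment In→E→R1→Eg: bottleneck 4, flow now 8.
Augment In→E→A→Eg: bottleneck 4, flow now 12.
Augment In→R3→E→A→Eg: bottleneck 5, flow now 17.
No augmenting path remains; maximum flow = 17.
By max-flow min-cut, the minimum cut capacity equals the max flow.
In the residual graph, reachable from In: {In, R3, C}.
Min-cut edges: In→E (8), R3→E (5), C→Eg (4); capacity 8 + 5 + 4 = 17.

17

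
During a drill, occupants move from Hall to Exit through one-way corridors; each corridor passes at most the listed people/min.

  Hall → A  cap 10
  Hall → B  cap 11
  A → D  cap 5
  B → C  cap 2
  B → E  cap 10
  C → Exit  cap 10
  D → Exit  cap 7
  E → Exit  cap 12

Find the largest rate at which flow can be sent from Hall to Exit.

16

Augment Hall→A→D→Exit: bottleneck 5, flow now 5.
Augment Hall→B→C→Exit: bottleneck 2, flow now 7.
Augment Hall→B→E→Exit: bottleneck 9, flow now 16.
No augmenting path remains; maximum flow = 16.
In the residual graph, reachable from Hall: {Hall, A}.
Min-cut edges: Hall→B (11), A→D (5); capacity 11 + 5 = 16.
This cut is saturated, so no flow can exceed 16.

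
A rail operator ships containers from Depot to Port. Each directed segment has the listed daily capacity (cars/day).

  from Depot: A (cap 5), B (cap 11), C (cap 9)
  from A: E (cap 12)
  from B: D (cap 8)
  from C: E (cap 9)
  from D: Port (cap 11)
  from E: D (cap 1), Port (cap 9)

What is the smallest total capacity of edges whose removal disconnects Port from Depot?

Augment Depot→A→E→Port: bottleneck 5, flow now 5.
Augment Depot→B→D→Port: bottleneck 8, flow now 13.
Augment Depot→C→E→Port: bottleneck 4, flow now 17.
Augment Depot→C→E→D→Port: bottleneck 1, flow now 18.
No augmenting path remains; maximum flow = 18.
By max-flow min-cut, the minimum cut capacity equals the max flow.
In the residual graph, reachable from Depot: {Depot, A, B, C, E}.
Min-cut edges: B→D (8), E→D (1), E→Port (9); capacity 8 + 1 + 9 = 18.

18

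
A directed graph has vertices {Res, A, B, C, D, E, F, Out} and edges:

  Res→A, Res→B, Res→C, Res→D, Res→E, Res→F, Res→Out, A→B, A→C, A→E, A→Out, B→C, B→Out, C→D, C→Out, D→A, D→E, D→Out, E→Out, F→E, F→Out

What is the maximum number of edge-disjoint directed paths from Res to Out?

7

Assign every edge capacity 1; by Menger, the answer equals the max flow.
Path Res→Out (+1); total 1.
Path Res→A→Out (+1); total 2.
Path Res→B→Out (+1); total 3.
Path Res→C→Out (+1); total 4.
Path Res→D→Out (+1); total 5.
Path Res→E→Out (+1); total 6.
Path Res→F→Out (+1); total 7.
No residual Res→Out path; max flow = 7.
Certifying cut of size 7: {Res→A, Res→B, Res→C, Res→D, Res→E, Res→F, Res→Out}.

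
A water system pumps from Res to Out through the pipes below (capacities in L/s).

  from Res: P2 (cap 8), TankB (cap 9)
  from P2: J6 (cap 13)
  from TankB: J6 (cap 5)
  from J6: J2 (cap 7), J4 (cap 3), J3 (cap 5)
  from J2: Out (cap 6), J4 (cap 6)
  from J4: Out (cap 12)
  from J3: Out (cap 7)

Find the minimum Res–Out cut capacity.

Augment Res→P2→J6→J2→Out: bottleneck 6, flow now 6.
Augment Res→P2→J6→J4→Out: bottleneck 2, flow now 8.
Augment Res→TankB→J6→J4→Out: bottleneck 1, flow now 9.
Augment Res→TankB→J6→J3→Out: bottleneck 4, flow now 13.
No augmenting path remains; maximum flow = 13.
By max-flow min-cut, the minimum cut capacity equals the max flow.
In the residual graph, reachable from Res: {Res, TankB}.
Min-cut edges: Res→P2 (8), TankB→J6 (5); capacity 8 + 5 = 13.

13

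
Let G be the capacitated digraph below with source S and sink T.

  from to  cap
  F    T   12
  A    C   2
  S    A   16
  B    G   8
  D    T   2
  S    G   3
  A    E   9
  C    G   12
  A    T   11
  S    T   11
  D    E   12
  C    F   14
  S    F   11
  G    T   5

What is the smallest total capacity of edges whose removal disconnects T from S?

Augment S→T: bottleneck 11, flow now 11.
Augment S→A→T: bottleneck 11, flow now 22.
Augment S→F→T: bottleneck 11, flow now 33.
Augment S→G→T: bottleneck 3, flow now 36.
Augment S→A→C→F→T: bottleneck 1, flow now 37.
Augment S→A→C→G→T: bottleneck 1, flow now 38.
No augmenting path remains; maximum flow = 38.
By max-flow min-cut, the minimum cut capacity equals the max flow.
In the residual graph, reachable from S: {S, A, E}.
Min-cut edges: S→F (11), S→G (3), S→T (11), A→C (2), A→T (11); capacity 11 + 3 + 11 + 2 + 11 = 38.

38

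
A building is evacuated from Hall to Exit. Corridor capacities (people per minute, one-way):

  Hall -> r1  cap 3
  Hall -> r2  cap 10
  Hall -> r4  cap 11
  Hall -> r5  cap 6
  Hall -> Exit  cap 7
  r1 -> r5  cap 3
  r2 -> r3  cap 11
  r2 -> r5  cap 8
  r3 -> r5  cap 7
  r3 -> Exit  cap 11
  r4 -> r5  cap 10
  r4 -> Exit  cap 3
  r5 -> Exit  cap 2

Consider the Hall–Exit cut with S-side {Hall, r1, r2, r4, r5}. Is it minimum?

Given cut capacity: 7 + 11 + 3 + 2 = 23.
Augment Hall→Exit: bottleneck 7, flow now 7.
Augment Hall→r4→Exit: bottleneck 3, flow now 10.
Augment Hall→r5→Exit: bottleneck 2, flow now 12.
Augment Hall→r2→r3→Exit: bottleneck 10, flow now 22.
No augmenting path remains; maximum flow = 22.
In the residual graph, reachable from Hall: {Hall, r1, r4, r5}.
Min-cut edges: Hall→r2 (10), Hall→Exit (7), r4→Exit (3), r5→Exit (2); capacity 10 + 7 + 3 + 2 = 22.
Cut capacity 23 exceeds the max flow 22, so it is not minimum.

No — its capacity is 23, but the minimum cut has capacity 22.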